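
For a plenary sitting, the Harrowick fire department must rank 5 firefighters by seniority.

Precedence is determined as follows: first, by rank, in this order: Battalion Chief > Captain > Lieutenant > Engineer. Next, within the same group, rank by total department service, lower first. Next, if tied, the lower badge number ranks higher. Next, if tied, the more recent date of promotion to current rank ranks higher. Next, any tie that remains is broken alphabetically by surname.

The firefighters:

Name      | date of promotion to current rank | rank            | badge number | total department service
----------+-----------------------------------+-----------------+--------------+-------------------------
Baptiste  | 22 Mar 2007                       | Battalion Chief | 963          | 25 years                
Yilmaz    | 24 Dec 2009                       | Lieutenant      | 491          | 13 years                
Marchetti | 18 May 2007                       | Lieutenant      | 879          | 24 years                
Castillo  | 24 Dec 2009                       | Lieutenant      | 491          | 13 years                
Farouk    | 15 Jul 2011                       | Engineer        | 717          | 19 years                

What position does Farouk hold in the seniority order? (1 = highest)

5

By rank: Baptiste (Battalion Chief); then Castillo, Yilmaz and Marchetti (Lieutenant); then Farouk (Engineer).
Among Castillo, Yilmaz and Marchetti, by total department service (lower first): Castillo and Yilmaz (13 years) before Marchetti (24 years).
Castillo and Yilmaz both have badge number 491, so the next rule applies.
Castillo and Yilmaz both have date of promotion to current rank 24 Dec 2009, so the next rule applies.
Among Castillo and Yilmaz, alphabetically by surname: Castillo before Yilmaz.
Order: Baptiste, Castillo, Yilmaz, Marchetti, Farouk. So position 5.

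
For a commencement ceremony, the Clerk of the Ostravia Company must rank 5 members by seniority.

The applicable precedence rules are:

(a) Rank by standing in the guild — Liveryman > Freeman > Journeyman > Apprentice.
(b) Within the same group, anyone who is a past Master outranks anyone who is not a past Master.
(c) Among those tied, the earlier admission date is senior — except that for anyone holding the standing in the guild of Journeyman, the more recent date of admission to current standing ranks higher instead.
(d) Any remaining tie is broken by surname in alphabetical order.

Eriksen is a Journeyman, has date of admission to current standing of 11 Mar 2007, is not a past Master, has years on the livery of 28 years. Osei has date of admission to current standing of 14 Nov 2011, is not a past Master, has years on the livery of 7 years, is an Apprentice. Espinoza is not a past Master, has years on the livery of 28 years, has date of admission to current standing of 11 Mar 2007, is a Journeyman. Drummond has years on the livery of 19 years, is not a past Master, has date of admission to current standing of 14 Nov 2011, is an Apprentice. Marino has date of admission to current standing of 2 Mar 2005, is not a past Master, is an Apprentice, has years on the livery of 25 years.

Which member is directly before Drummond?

By standing in the guild: Eriksen and Espinoza (Journeyman); then Marino, Drummond and Osei (Apprentice).
Eriksen and Espinoza are each not a past Master, so the next rule applies.
Eriksen and Espinoza both have date of admission to current standing 11 Mar 2007, so the next rule applies.
Among Eriksen and Espinoza, alphabetically by surname: Eriksen before Espinoza.
Marino, Drummond and Osei are each not a past Master, so the next rule applies.
Among Marino, Drummond and Osei, by date of admission to current standing (earlier first): Marino (2 Mar 2005) before Drummond and Osei (14 Nov 2011).
Among Drummond and Osei, alphabetically by surname: Drummond before Osei.
Order: Eriksen, Espinoza, Marino, Drummond, Osei.

Marino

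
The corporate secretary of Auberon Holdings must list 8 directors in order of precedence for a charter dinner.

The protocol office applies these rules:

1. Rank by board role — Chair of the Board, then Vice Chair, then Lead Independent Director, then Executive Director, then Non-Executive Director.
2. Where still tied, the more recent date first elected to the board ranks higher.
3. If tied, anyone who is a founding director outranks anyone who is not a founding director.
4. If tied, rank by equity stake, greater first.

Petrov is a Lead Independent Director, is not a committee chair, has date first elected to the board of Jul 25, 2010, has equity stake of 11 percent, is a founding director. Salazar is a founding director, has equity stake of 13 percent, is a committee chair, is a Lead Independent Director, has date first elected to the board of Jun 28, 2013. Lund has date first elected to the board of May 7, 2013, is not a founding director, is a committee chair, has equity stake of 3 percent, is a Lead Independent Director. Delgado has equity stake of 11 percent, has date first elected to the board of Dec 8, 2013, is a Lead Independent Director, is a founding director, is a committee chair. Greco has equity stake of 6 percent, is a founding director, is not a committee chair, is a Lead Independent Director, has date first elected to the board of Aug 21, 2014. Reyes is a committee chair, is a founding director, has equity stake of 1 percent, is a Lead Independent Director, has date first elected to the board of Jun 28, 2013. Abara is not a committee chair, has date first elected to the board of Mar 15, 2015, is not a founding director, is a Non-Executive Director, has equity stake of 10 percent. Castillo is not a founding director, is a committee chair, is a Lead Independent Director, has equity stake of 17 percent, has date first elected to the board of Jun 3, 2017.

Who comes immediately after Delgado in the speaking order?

By board role: Castillo, Greco, Delgado, Salazar, Reyes, Lund and Petrov (Lead Independent Director); then Abara (Non-Executive Director).
Among Castillo, Greco, Delgado, Salazar, Reyes, Lund and Petrov, by date first elected to the board (later first): Castillo (Jun 3, 2017) before Greco (Aug 21, 2014) before Delgado (Dec 8, 2013) before Salazar and Reyes (Jun 28, 2013) before Lund (May 7, 2013) before Petrov (Jul 25, 2010).
Salazar and Reyes are each a founding director, so the next rule applies.
Among Salazar and Reyes, by equity stake (higher first): Salazar (13 percent) before Reyes (1 percent).
Order: Castillo, Greco, Delgado, Salazar, Reyes, Lund, Petrov, Abara.

Salazar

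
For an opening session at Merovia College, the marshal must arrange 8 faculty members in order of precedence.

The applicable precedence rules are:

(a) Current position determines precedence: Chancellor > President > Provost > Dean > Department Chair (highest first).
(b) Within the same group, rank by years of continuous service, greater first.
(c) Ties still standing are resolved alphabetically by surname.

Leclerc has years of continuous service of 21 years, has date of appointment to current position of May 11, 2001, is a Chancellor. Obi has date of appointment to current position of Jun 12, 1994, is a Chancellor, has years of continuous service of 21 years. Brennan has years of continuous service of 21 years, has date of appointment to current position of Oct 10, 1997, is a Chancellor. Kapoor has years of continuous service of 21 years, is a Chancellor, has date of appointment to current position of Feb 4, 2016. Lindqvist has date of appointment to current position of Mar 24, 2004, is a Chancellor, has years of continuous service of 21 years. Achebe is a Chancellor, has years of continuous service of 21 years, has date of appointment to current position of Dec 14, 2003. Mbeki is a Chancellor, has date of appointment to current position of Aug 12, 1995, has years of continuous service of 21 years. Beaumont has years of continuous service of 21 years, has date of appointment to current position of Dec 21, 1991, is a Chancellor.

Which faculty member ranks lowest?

Obi

By current position: Achebe, Beaumont, Brennan, Kapoor, Leclerc, Lindqvist, Mbeki and Obi (Chancellor).
Achebe, Beaumont, Brennan, Kapoor, Leclerc, Lindqvist, Mbeki and Obi all have years of continuous service 21 years, so the next rule applies.
Among Achebe, Beaumont, Brennan, Kapoor, Leclerc, Lindqvist, Mbeki and Obi, alphabetically by surname: Achebe before Beaumont before Brennan before Kapoor before Leclerc before Lindqvist before Mbeki before Obi.
Order: Achebe, Beaumont, Brennan, Kapoor, Leclerc, Lindqvist, Mbeki, Obi.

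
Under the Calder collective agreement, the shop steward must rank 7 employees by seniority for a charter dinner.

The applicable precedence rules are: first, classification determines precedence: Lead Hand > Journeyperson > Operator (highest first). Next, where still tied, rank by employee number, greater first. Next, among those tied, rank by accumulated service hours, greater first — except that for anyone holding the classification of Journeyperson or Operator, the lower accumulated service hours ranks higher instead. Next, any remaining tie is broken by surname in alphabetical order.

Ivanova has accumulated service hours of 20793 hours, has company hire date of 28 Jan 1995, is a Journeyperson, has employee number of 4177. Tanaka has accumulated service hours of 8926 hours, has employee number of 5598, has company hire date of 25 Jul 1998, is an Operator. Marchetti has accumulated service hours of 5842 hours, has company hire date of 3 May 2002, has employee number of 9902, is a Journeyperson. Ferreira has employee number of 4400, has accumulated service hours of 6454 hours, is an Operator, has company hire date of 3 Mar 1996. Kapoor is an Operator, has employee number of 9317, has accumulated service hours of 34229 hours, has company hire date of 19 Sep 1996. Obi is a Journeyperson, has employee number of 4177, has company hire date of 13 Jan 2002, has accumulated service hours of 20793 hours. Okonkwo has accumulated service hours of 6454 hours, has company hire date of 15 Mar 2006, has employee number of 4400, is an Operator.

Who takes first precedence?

Marchetti

By classification: Marchetti, Ivanova and Obi (Journeyperson); then Kapoor, Tanaka, Ferreira and Okonkwo (Operator).
Among Marchetti, Ivanova and Obi, by employee number (higher first): Marchetti (9902) before Ivanova and Obi (4177).
Ivanova and Obi both have accumulated service hours 20793 hours, so the next rule applies.
Among Ivanova and Obi, alphabetically by surname: Ivanova before Obi.
Among Kapoor, Tanaka, Ferreira and Okonkwo, by employee number (higher first): Kapoor (9317) before Tanaka (5598) before Ferreira and Okonkwo (4400).
Ferreira and Okonkwo both have accumulated service hours 6454 hours, so the next rule applies.
Among Ferreira and Okonkwo, alphabetically by surname: Ferreira before Okonkwo.
Order: Marchetti, Ivanova, Obi, Kapoor, Tanaka, Ferreira, Okonkwo.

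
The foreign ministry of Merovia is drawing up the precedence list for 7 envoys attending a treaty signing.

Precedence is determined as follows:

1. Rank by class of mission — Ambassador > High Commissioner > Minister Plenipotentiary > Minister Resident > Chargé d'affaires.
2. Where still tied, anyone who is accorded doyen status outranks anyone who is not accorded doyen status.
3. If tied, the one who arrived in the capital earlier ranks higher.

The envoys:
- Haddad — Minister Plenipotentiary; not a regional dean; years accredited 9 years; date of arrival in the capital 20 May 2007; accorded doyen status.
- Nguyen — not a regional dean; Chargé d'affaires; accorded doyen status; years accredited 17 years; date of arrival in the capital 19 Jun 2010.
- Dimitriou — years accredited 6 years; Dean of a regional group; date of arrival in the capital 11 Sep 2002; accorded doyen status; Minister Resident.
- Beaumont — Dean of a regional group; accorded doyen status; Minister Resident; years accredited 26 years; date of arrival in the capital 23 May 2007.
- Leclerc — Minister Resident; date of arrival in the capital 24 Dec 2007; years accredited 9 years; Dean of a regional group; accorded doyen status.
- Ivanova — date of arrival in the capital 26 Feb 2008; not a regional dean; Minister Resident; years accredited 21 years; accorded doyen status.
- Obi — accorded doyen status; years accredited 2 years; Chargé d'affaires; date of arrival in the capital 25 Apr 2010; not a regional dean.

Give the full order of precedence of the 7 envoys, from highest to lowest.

By class of mission: Haddad (Minister Plenipotentiary); then Dimitriou, Beaumont, Leclerc and Ivanova (Minister Resident); then Obi and Nguyen (Chargé d'affaires).
Dimitriou, Beaumont, Leclerc and Ivanova are each accorded doyen status, so the next rule applies.
Among Dimitriou, Beaumont, Leclerc and Ivanova, by date of arrival in the capital (earlier first): Dimitriou (11 Sep 2002) before Beaumont (23 May 2007) before Leclerc (24 Dec 2007) before Ivanova (26 Feb 2008).
Obi and Nguyen are each accorded doyen status, so the next rule applies.
Among Obi and Nguyen, by date of arrival in the capital (earlier first): Obi (25 Apr 2010) before Nguyen (19 Jun 2010).
Full order: Haddad, Dimitriou, Beaumont, Leclerc, Ivanova, Obi, Nguyen.

Haddad, Dimitriou, Beaumont, Leclerc, Ivanova, Obi, Nguyen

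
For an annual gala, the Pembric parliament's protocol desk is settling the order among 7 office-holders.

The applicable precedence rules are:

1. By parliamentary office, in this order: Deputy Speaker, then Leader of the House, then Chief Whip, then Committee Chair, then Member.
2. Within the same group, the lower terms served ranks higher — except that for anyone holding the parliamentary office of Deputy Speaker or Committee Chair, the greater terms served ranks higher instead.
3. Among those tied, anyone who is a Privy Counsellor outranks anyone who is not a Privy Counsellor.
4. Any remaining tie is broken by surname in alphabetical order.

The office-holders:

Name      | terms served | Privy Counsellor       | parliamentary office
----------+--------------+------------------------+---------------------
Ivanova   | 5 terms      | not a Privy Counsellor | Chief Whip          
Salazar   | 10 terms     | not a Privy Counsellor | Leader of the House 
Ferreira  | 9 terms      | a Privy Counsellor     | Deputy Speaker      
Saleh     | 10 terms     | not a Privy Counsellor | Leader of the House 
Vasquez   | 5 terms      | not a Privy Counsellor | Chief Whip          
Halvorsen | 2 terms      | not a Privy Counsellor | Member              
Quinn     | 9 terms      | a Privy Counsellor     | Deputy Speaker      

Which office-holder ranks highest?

Ferreira

By parliamentary office: Ferreira and Quinn (Deputy Speaker); then Salazar and Saleh (Leader of the House); then Ivanova and Vasquez (Chief Whip); then Halvorsen (Member).
Ferreira and Quinn both have terms served 9 terms, so the next rule applies.
Ferreira and Quinn are each a Privy Counsellor, so the next rule applies.
Among Ferreira and Quinn, alphabetically by surname: Ferreira before Quinn.
Salazar and Saleh both have terms served 10 terms, so the next rule applies.
Salazar and Saleh are each not a Privy Counsellor, so the next rule applies.
Among Salazar and Saleh, alphabetically by surname: Salazar before Saleh.
Ivanova and Vasquez both have terms served 5 terms, so the next rule applies.
Ivanova and Vasquez are each not a Privy Counsellor, so the next rule applies.
Among Ivanova and Vasquez, alphabetically by surname: Ivanova before Vasquez.
Order: Ferreira, Quinn, Salazar, Saleh, Ivanova, Vasquez, Halvorsen.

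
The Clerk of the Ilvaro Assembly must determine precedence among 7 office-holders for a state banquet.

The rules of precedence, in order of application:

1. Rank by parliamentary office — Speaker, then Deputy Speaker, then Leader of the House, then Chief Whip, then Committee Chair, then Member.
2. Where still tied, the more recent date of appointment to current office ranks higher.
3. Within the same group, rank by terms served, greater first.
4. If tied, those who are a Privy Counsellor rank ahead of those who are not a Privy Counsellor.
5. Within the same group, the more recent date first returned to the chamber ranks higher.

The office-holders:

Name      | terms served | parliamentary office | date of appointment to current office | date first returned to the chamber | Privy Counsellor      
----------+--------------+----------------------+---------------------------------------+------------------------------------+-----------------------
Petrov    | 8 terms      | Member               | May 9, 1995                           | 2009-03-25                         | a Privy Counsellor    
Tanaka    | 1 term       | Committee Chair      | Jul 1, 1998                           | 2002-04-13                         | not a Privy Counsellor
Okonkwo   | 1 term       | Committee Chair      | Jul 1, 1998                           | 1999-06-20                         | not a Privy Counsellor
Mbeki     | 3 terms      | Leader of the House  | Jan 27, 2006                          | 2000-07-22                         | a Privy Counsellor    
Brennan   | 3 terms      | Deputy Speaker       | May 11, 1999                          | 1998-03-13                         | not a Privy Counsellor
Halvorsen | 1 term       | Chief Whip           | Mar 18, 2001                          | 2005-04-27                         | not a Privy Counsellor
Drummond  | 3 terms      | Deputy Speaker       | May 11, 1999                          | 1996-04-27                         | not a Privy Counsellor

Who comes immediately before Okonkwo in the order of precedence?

Tanaka

By parliamentary office: Brennan and Drummond (Deputy Speaker); then Mbeki (Leader of the House); then Halvorsen (Chief Whip); then Tanaka and Okonkwo (Committee Chair); then Petrov (Member).
Brennan and Drummond both have date of appointment to current office May 11, 1999, so the next rule applies.
Brennan and Drummond both have terms served 3 terms, so the next rule applies.
Brennan and Drummond are each not a Privy Counsellor, so the next rule applies.
Among Brennan and Drummond, by date first returned to the chamber (later first): Brennan (1998-03-13) before Drummond (1996-04-27).
Tanaka and Okonkwo both have date of appointment to current office Jul 1, 1998, so the next rule applies.
Tanaka and Okonkwo both have terms served 1 term, so the next rule applies.
Tanaka and Okonkwo are each not a Privy Counsellor, so the next rule applies.
Among Tanaka and Okonkwo, by date first returned to the chamber (later first): Tanaka (2002-04-13) before Okonkwo (1999-06-20).
Order: Brennan, Drummond, Mbeki, Halvorsen, Tanaka, Okonkwo, Petrov.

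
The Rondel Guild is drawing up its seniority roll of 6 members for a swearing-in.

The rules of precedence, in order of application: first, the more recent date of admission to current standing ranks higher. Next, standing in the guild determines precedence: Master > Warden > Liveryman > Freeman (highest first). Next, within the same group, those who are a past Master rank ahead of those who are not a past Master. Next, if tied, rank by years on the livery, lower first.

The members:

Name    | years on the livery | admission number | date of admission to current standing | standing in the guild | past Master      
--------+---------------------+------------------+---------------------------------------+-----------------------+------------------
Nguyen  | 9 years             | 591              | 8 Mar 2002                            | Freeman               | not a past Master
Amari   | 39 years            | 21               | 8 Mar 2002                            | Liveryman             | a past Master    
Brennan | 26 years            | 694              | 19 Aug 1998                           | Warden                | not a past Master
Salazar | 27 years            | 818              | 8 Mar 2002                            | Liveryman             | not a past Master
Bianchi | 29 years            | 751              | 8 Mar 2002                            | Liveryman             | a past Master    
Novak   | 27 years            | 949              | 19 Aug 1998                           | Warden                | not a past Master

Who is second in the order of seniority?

Amari

By date of admission to current standing (later first): Bianchi, Amari, Salazar and Nguyen (each 8 Mar 2002); then Brennan and Novak (both 19 Aug 1998).
Among Bianchi, Amari, Salazar and Nguyen, by standing in the guild: Bianchi, Amari and Salazar (Liveryman) before Nguyen (Freeman).
Among Bianchi, Amari and Salazar, a past Master before not a past Master: Bianchi and Amari (a past Master) before Salazar (not a past Master).
Among Bianchi and Amari, by years on the livery (lower first): Bianchi (29 years) before Amari (39 years).
Brennan and Novak are each Warden, so the next rule applies.
Brennan and Novak are each not a past Master, so the next rule applies.
Among Brennan and Novak, by years on the livery (lower first): Brennan (26 years) before Novak (27 years).
Order: Bianchi, Amari, Salazar, Nguyen, Brennan, Novak.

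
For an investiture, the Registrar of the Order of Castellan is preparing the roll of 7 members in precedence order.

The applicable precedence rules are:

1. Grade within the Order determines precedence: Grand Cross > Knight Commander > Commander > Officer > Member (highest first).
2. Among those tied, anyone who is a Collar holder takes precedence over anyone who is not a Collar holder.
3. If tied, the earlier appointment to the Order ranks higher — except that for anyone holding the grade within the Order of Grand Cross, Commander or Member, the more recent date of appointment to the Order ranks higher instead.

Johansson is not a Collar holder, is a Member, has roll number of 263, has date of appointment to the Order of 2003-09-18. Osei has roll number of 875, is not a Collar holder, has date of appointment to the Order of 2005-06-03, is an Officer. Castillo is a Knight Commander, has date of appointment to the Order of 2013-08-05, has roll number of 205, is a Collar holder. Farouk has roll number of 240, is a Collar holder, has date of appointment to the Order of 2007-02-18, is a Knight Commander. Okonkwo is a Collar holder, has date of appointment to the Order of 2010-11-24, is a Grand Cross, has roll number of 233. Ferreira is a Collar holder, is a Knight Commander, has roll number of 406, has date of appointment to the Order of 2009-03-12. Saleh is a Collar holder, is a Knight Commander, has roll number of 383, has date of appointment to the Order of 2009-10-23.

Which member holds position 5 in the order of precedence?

Castillo

By grade within the Order: Okonkwo (Grand Cross); then Farouk, Ferreira, Saleh and Castillo (Knight Commander); then Osei (Officer); then Johansson (Member).
Farouk, Ferreira, Saleh and Castillo are each a Collar holder, so the next rule applies.
Among Farouk, Ferreira, Saleh and Castillo, by date of appointment to the Order (earlier first): Farouk (2007-02-18) before Ferreira (2009-03-12) before Saleh (2009-10-23) before Castillo (2013-08-05).
Order: Okonkwo, Farouk, Ferreira, Saleh, Castillo, Osei, Johansson.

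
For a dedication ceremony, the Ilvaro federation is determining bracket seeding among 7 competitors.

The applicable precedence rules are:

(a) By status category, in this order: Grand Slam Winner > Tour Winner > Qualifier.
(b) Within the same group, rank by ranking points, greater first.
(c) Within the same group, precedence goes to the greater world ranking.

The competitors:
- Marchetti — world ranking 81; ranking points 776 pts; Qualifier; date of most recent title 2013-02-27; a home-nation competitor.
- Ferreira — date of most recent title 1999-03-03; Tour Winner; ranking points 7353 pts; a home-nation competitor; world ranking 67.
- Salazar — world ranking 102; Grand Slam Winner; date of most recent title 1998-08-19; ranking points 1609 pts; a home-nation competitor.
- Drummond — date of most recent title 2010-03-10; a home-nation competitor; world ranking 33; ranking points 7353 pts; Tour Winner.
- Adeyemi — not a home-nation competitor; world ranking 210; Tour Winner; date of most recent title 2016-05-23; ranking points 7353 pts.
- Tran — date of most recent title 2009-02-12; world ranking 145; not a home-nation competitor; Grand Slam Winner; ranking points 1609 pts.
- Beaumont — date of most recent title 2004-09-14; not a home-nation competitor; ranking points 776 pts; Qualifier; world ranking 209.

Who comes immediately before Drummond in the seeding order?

Ferreira

By status category: Tran and Salazar (Grand Slam Winner); then Adeyemi, Ferreira and Drummond (Tour Winner); then Beaumont and Marchetti (Qualifier).
Tran and Salazar both have ranking points 1609 pts, so the next rule applies.
Among Tran and Salazar, by world ranking (higher first): Tran (145) before Salazar (102).
Adeyemi, Ferreira and Drummond all have ranking points 7353 pts, so the next rule applies.
Among Adeyemi, Ferreira and Drummond, by world ranking (higher first): Adeyemi (210) before Ferreira (67) before Drummond (33).
Beaumont and Marchetti both have ranking points 776 pts, so the next rule applies.
Among Beaumont and Marchetti, by world ranking (higher first): Beaumont (209) before Marchetti (81).
Order: Tran, Salazar, Adeyemi, Ferreira, Drummond, Beaumont, Marchetti.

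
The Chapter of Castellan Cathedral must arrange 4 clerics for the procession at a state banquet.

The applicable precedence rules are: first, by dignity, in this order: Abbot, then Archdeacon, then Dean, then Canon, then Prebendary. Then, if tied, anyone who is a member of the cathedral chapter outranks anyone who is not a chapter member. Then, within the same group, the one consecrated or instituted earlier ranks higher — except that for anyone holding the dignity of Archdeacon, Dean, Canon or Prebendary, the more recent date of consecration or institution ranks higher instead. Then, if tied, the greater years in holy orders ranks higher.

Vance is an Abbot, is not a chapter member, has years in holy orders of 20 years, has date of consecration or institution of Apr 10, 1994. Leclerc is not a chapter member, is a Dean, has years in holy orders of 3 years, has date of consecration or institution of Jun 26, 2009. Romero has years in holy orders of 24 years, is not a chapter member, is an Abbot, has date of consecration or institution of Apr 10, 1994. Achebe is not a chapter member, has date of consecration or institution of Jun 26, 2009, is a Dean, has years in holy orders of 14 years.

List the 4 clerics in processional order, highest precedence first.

By dignity: Romero and Vance (Abbot); then Achebe and Leclerc (Dean).
Romero and Vance are each not a chapter member, so the next rule applies.
Romero and Vance both have date of consecration or institution Apr 10, 1994, so the next rule applies.
Among Romero and Vance, by years in holy orders (higher first): Romero (24 years) before Vance (20 years).
Achebe and Leclerc are each not a chapter member, so the next rule applies.
Achebe and Leclerc both have date of consecration or institution Jun 26, 2009, so the next rule applies.
Among Achebe and Leclerc, by years in holy orders (higher first): Achebe (14 years) before Leclerc (3 years).
Full order: Romero, Vance, Achebe, Leclerc.

Romero, Vance, Achebe, Leclerc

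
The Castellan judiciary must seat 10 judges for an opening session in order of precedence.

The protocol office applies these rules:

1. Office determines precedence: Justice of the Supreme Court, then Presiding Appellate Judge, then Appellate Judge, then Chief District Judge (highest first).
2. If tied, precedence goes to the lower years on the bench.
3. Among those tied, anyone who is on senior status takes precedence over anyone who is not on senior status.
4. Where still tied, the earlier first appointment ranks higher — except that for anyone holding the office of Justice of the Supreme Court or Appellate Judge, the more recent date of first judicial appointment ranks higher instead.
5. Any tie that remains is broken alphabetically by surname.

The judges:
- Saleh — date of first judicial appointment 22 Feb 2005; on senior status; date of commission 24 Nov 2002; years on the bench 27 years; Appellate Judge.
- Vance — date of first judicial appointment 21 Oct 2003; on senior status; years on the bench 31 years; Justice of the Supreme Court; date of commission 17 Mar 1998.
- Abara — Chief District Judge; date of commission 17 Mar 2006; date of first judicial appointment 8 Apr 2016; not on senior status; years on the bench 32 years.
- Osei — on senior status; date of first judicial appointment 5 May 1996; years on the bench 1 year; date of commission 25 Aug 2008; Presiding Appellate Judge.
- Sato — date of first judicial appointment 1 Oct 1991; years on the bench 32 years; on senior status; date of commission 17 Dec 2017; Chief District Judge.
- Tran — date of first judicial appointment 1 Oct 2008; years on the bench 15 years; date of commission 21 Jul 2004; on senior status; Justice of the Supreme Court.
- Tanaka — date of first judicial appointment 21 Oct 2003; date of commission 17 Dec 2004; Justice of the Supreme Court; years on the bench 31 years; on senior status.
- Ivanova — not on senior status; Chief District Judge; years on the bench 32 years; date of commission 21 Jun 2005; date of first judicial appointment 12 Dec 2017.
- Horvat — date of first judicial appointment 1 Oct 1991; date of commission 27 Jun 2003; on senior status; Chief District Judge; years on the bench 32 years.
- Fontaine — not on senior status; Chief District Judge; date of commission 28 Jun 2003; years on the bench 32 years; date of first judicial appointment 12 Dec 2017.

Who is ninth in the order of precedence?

By office: Tran, Tanaka and Vance (Justice of the Supreme Court); then Osei (Presiding Appellate Judge); then Saleh (Appellate Judge); then Horvat, Sato, Abara, Fontaine and Ivanova (Chief District Judge).
Among Tran, Tanaka and Vance, by years on the bench (lower first): Tran (15 years) before Tanaka and Vance (31 years).
Tanaka and Vance are each on senior status, so the next rule applies.
Tanaka and Vance both have date of first judicial appointment 21 Oct 2003, so the next rule applies.
Among Tanaka and Vance, alphabetically by surname: Tanaka before Vance.
Horvat, Sato, Abara, Fontaine and Ivanova all have years on the bench 32 years, so the next rule applies.
Among Horvat, Sato, Abara, Fontaine and Ivanova, on senior status before not on senior status: Horvat and Sato (on senior status) before Abara, Fontaine and Ivanova (not on senior status).
Horvat and Sato both have date of first judicial appointment 1 Oct 1991, so the next rule applies.
Among Horvat and Sato, alphabetically by surname: Horvat before Sato.
Among Abara, Fontaine and Ivanova, by date of first judicial appointment (earlier first): Abara (8 Apr 2016) before Fontaine and Ivanova (12 Dec 2017).
Among Fontaine and Ivanova, alphabetically by surname: Fontaine before Ivanova.
Order: Tran, Tanaka, Vance, Osei, Saleh, Horvat, Sato, Abara, Fontaine, Ivanova.

Fontaine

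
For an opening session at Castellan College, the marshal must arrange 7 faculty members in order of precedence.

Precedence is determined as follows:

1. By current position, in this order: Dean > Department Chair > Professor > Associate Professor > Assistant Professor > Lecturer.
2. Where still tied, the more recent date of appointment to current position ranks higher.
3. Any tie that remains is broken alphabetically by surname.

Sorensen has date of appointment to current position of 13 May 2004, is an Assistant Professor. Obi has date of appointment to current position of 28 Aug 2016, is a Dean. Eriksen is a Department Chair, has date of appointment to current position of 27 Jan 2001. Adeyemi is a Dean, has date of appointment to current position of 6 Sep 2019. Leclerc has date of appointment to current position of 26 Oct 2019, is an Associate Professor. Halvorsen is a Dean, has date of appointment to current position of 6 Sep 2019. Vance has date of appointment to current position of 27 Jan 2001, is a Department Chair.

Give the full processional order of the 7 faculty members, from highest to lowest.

Adeyemi, Halvorsen, Obi, Eriksen, Vance, Leclerc, Sorensen

By current position: Adeyemi, Halvorsen and Obi (Dean); then Eriksen and Vance (Department Chair); then Leclerc (Associate Professor); then Sorensen (Assistant Professor).
Among Adeyemi, Halvorsen and Obi, by date of appointment to current position (later first): Adeyemi and Halvorsen (6 Sep 2019) before Obi (28 Aug 2016).
Among Adeyemi and Halvorsen, alphabetically by surname: Adeyemi before Halvorsen.
Eriksen and Vance both have date of appointment to current position 27 Jan 2001, so the next rule applies.
Among Eriksen and Vance, alphabetically by surname: Eriksen before Vance.
Full order: Adeyemi, Halvorsen, Obi, Eriksen, Vance, Leclerc, Sorensen.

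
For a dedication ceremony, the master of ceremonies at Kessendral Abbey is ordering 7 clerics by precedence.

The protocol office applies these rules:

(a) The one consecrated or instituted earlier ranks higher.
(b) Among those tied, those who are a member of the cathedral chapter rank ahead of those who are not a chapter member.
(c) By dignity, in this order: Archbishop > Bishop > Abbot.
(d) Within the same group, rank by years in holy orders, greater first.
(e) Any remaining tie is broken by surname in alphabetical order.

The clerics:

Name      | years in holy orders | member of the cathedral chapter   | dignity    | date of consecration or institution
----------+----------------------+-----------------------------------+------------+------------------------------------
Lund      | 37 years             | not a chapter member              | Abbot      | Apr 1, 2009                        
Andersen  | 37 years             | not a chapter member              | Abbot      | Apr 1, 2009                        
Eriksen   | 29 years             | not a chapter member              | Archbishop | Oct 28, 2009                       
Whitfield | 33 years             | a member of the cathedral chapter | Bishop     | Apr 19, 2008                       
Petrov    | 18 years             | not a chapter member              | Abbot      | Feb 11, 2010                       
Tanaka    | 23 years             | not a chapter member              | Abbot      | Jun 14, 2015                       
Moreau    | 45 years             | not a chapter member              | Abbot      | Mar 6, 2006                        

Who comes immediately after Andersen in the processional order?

Lund

By date of consecration or institution (earlier first): Moreau (Mar 6, 2006); then Whitfield (Apr 19, 2008); then Andersen and Lund (both Apr 1, 2009); then Eriksen (Oct 28, 2009); then Petrov (Feb 11, 2010); then Tanaka (Jun 14, 2015).
Andersen and Lund are each not a chapter member, so the next rule applies.
Andersen and Lund are each Abbot, so the next rule applies.
Andersen and Lund both have years in holy orders 37 years, so the next rule applies.
Among Andersen and Lund, alphabetically by surname: Andersen before Lund.
Order: Moreau, Whitfield, Andersen, Lund, Eriksen, Petrov, Tanaka.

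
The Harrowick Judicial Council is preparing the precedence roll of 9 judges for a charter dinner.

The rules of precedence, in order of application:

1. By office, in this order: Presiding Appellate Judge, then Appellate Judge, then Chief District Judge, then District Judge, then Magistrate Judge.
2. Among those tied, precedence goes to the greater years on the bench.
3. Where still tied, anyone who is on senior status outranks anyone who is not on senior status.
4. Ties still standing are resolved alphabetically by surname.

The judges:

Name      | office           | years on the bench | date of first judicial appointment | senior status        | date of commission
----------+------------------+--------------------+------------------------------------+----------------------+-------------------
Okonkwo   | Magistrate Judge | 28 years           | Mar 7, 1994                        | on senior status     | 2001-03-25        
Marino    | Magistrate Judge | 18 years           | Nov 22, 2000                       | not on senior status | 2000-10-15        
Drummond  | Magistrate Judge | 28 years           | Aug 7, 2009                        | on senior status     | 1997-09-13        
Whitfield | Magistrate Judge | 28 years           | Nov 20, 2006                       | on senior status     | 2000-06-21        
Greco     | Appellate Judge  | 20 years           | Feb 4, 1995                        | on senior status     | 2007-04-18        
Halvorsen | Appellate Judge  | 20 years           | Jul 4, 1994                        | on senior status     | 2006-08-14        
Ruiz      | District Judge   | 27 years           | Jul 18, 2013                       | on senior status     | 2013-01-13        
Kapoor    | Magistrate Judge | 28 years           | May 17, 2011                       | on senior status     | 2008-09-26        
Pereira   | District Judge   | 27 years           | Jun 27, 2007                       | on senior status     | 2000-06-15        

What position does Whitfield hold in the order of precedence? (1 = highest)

8

By office: Greco and Halvorsen (Appellate Judge); then Pereira and Ruiz (District Judge); then Drummond, Kapoor, Okonkwo, Whitfield and Marino (Magistrate Judge).
Greco and Halvorsen both have years on the bench 20 years, so the next rule applies.
Greco and Halvorsen are each on senior status, so the next rule applies.
Among Greco and Halvorsen, alphabetically by surname: Greco before Halvorsen.
Pereira and Ruiz both have years on the bench 27 years, so the next rule applies.
Pereira and Ruiz are each on senior status, so the next rule applies.
Among Pereira and Ruiz, alphabetically by surname: Pereira before Ruiz.
Among Drummond, Kapoor, Okonkwo, Whitfield and Marino, by years on the bench (higher first): Drummond, Kapoor, Okonkwo and Whitfield (28 years) before Marino (18 years).
Drummond, Kapoor, Okonkwo and Whitfield are each on senior status, so the next rule applies.
Among Drummond, Kapoor, Okonkwo and Whitfield, alphabetically by surname: Drummond before Kapoor before Okonkwo before Whitfield.
Order: Greco, Halvorsen, Pereira, Ruiz, Drummond, Kapoor, Okonkwo, Whitfield, Marino. So position 8.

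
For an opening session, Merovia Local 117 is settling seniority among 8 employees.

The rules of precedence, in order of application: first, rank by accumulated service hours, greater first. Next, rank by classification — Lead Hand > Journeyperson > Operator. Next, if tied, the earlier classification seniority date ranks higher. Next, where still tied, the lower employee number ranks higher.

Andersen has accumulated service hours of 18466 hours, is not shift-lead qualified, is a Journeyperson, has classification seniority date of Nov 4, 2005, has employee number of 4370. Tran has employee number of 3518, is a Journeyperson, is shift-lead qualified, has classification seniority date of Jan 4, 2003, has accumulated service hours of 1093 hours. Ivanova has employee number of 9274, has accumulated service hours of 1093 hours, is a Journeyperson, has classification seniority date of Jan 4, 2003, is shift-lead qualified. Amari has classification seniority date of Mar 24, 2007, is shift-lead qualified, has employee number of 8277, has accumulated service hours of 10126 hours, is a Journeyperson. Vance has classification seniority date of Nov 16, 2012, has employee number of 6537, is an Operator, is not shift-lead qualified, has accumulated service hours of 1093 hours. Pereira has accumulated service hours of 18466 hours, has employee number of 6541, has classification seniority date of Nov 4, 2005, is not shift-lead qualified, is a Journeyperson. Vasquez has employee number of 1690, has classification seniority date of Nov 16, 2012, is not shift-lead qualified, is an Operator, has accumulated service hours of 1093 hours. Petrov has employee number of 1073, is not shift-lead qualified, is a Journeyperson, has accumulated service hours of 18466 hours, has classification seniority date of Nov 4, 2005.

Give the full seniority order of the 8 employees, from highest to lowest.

Petrov, Andersen, Pereira, Amari, Tran, Ivanova, Vasquez, Vance

By accumulated service hours (higher first): Petrov, Andersen and Pereira (each 18466 hours); then Amari (10126 hours); then Tran, Ivanova, Vasquez and Vance (each 1093 hours).
Petrov, Andersen and Pereira are each Journeyperson, so the next rule applies.
Petrov, Andersen and Pereira all have classification seniority date Nov 4, 2005, so the next rule applies.
Among Petrov, Andersen and Pereira, by employee number (lower first): Petrov (1073) before Andersen (4370) before Pereira (6541).
Among Tran, Ivanova, Vasquez and Vance, by classification: Tran and Ivanova (Journeyperson) before Vasquez and Vance (Operator).
Tran and Ivanova both have classification seniority date Jan 4, 2003, so the next rule applies.
Among Tran and Ivanova, by employee number (lower first): Tran (3518) before Ivanova (9274).
Vasquez and Vance both have classification seniority date Nov 16, 2012, so the next rule applies.
Among Vasquez and Vance, by employee number (lower first): Vasquez (1690) before Vance (6537).
Full order: Petrov, Andersen, Pereira, Amari, Tran, Ivanova, Vasquez, Vance.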